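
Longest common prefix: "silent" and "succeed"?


Word 1: "silent"
Word 2: "succeed"
Comparing from start:
  Pos 0: 's' == 's'
  Pos 1: 'i' != 'u' (stop)
LCP = "s" (length 1)


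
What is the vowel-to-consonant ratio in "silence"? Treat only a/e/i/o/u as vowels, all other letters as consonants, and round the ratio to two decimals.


Word: "silence"
Vowels (a,e,i,o,u): 3
Consonants: 4
Ratio = 3/4
= 0.75


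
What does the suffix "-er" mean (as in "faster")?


Suffix: -er
As in: faster -> fast + -er
Meaning = one who / more


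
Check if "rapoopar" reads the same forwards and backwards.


Word: "rapoopar"
Reversed: "rapoopar"
Forward == Backward? rapoopar == rapoopar
Palindrome = Yes


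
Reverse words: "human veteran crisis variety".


Original: "human veteran crisis variety"
Words (1..n): human | veteran | crisis | variety
Reversed (n..1): variety | crisis | veteran | human
Result = "variety crisis veteran human"


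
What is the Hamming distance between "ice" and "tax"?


Comparing character by character (same length = 3):
  Pos 0: 'i' vs 't' !=
  Pos 1: 'c' vs 'a' !=
  Pos 2: 'e' vs 'x' !=
Hamming distance = 3


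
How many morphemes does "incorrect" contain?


Word: "incorrect"
Morphemes: in- / correct
Each morpheme carries meaning
= 2 morphemes


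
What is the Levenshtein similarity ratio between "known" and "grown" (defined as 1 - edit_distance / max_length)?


Word 1: "known" (length 5)
Word 2: "grown" (length 5)
One optimal edit sequence:
  1. substitute 'k' -> 'g'  (+1)
  2. substitute 'n' -> 'r'  (+1)
  3. keep 'o'
  4. keep 'w'
  5. keep 'n'
Edit distance = 2
Max length = max(5, 5) = 5
Similarity = 1 - 2/5
= 0.6000


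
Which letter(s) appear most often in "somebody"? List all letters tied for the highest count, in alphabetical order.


Word: "somebody"
Letter counts:
  'b': 1
  'd': 1
  'e': 1
  'm': 1
  'o': 2
  's': 1
  'y': 1
Maximum count = 2
Most frequent = 'o' (2 times each)


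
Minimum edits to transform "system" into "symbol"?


Word 1: "system" (length 6)
Word 2: "symbol" (length 6)
One optimal edit sequence (insert/delete/substitute each cost 1):
  1. keep 's'
  2. keep 'y'
  3. substitute 's' -> 'm'  (+1)
  4. substitute 't' -> 'b'  (+1)
  5. substitute 'e' -> 'o'  (+1)
  6. substitute 'm' -> 'l'  (+1)
Total edit operations: 4
Edit distance = 4


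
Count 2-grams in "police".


Word: "police" (length 6)
Number of 2-grams = length - 2 + 1 = 6 - 2 + 1
= 5


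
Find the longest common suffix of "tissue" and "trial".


Word 1: "tissue"
Word 2: "trial"
Comparing from end:
  Pos -1: 'e' != 'l' (stop)
LCS = "" (length 0)


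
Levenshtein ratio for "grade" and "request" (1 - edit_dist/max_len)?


Word 1: "grade" (length 5)
Word 2: "request" (length 7)
One optimal edit sequence:
  1. substitute 'g' -> 'r'  (+1)
  2. substitute 'r' -> 'e'  (+1)
  3. substitute 'a' -> 'q'  (+1)
  4. substitute 'd' -> 'u'  (+1)
  5. keep 'e'
  6. insert 's'  (+1)
  7. insert 't'  (+1)
Edit distance = 6
Max length = max(5, 7) = 7
Similarity = 1 - 6/7
= 0.1429


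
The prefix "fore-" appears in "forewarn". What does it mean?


Prefix: fore-
As in: forewarn -> fore- + warn
Meaning = before


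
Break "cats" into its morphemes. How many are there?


Word: "cats"
Morphemes: cat / -s
Each morpheme carries meaning
= 2 morphemes


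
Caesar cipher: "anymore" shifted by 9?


Word: "anymore"
Shift: 9
Each letter → (letter + shift) mod 26:
  'a' (0) + 9 = 9 → 'j'
  'n' (13) + 9 = 22 → 'w'
  'y' (24) + 9 = 7 → 'h'
  'm' (12) + 9 = 21 → 'v'
  'o' (14) + 9 = 23 → 'x'
  'r' (17) + 9 = 0 → 'a'
  'e' (4) + 9 = 13 → 'n'
Result = "jwhvxan"


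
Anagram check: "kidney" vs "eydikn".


Word 1: "kidney" → sorted: deikny
Word 2: "eydikn" → sorted: deikny
Same letters? deikny == deikny
Anagram = Yes


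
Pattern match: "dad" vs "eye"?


Pattern of "dad": [0, 1, 0]
Pattern of "eye": [0, 1, 0]
Patterns match
Same pattern = Yes


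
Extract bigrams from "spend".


Word: "spend" (length 5)
Number of bigrams = 5 - 2 + 1 = 4
  Position 0: "sp"
  Position 1: "pe"
  Position 2: "en"
  Position 3: "nd"
Bigrams = "sp", "pe", "en", "nd"


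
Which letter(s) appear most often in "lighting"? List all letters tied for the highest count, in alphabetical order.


Word: "lighting"
Letter counts:
  'g': 2
  'h': 1
  'i': 2
  'l': 1
  'n': 1
  't': 1
Maximum count = 2
Most frequent = 'g', 'i' (2 times each)


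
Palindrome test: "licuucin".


Word: "licuucin"
Reversed: "nicuucil"
Forward == Backward? licuucin != nicuucil
Palindrome = No


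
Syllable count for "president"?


Word: "president"
Syllable breakdown: pres | i | dent
Counting: 3 parts
= 3 syllables


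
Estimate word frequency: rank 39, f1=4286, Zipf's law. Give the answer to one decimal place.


Zipf's law: f(r) = f(1) / r
f(1) = 4286
f(39) = 4286 / 39
= 109.9 occurrences


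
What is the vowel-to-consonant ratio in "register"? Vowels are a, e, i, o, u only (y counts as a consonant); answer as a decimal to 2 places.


Word: "register"
Vowels (a,e,i,o,u): 3
Consonants: 5
Ratio = 3/5
= 0.60


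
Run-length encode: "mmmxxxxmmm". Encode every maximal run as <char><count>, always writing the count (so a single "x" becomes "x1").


String: "mmmxxxxmmm"
Scanning for consecutive runs:
  'm' x 3
  'x' x 4
  'm' x 3
RLE = "m3x4m3"


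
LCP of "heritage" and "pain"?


Word 1: "heritage"
Word 2: "pain"
Comparing from start:
  Pos 0: 'h' != 'p' (stop)
LCP = "" (length 0)


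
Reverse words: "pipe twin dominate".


Original: "pipe twin dominate"
Words (1..n): pipe | twin | dominate
Reversed (n..1): dominate | twin | pipe
Result = "dominate twin pipe"


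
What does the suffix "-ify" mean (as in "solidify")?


Suffix: -ify
Example: solidify = solid + -ify
Meaning = to make


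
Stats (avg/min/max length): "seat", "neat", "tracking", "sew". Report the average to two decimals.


Lengths: "seat"=4, "neat"=4, "tracking"=8, "sew"=3
Sum = 19, Count = 4
Average = 19/4 = 4.75
= avg=4.75, min=3, max=8


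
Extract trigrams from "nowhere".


Word: "nowhere" (length 7)
Number of trigrams = 7 - 3 + 1 = 5
  Position 0: "now"
  Position 1: "owh"
  Position 2: "whe"
  Position 3: "her"
  Position 4: "ere"
Trigrams = "now", "owh", "whe", "her", "ere"


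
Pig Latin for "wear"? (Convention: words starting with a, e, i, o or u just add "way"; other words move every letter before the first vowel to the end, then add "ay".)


Word: "wear"
Starts with consonant(s) → move to end, add 'ay'
Consonant cluster: "w"
Pig Latin = "earway"


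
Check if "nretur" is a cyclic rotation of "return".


Word: "return", Candidate: "nretur"
Method: check if candidate is substring of word+word
"returnreturn" contains "nretur"? Yes
Is rotation = Yes


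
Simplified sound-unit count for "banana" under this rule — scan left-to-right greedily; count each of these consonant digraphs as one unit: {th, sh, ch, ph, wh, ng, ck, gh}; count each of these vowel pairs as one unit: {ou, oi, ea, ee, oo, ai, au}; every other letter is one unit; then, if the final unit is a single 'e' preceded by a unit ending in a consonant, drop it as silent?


Word: "banana" (6 letters)
Left-to-right scan:
  (1) 'b' (letter)
  (2) 'a' (letter)
  (3) 'n' (letter)
  (4) 'a' (letter)
  (5) 'n' (letter)
  (6) 'a' (letter)
Units from scan: 6
Sound units = 6 units


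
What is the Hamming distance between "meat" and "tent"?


Comparing character by character (same length = 4):
  Pos 0: 'm' vs 't' !=
  Pos 1: 'e' vs 'e' =
  Pos 2: 'a' vs 'n' !=
  Pos 3: 't' vs 't' =
Hamming distance = 2


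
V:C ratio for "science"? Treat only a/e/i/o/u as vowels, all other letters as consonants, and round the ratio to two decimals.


Word: "science"
Vowels (a,e,i,o,u): 3
Consonants: 4
Ratio = 3/4
= 0.75


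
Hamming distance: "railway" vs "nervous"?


Comparing character by character (same length = 7):
  Pos 0: 'r' vs 'n' !=
  Pos 1: 'a' vs 'e' !=
  Pos 2: 'i' vs 'r' !=
  Pos 3: 'l' vs 'v' !=
  Pos 4: 'w' vs 'o' !=
  Pos 5: 'a' vs 'u' !=
  Pos 6: 'y' vs 's' !=
Hamming distance = 7


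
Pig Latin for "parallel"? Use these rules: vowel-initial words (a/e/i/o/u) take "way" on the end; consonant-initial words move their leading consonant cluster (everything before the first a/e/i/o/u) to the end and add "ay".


Word: "parallel"
Starts with consonant(s) → move to end, add 'ay'
Consonant cluster: "p"
Pig Latin = "arallelpay"


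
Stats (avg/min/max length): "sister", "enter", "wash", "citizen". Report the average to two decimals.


Lengths: "sister"=6, "enter"=5, "wash"=4, "citizen"=7
Sum = 22, Count = 4
Average = 22/4 = 5.50
= avg=5.50, min=4, max=7


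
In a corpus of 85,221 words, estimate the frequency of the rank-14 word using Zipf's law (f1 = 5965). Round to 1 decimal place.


Zipf's law: f(r) = f(1) / r
f(1) = 5965
f(14) = 5965 / 14
= 426.1 occurrences


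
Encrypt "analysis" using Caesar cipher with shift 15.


Word: "analysis"
Shift: 15
Each letter → (letter + shift) mod 26:
  'a' (0) + 15 = 15 → 'p'
  'n' (13) + 15 = 2 → 'c'
  'a' (0) + 15 = 15 → 'p'
  'l' (11) + 15 = 0 → 'a'
  'y' (24) + 15 = 13 → 'n'
  's' (18) + 15 = 7 → 'h'
  'i' (8) + 15 = 23 → 'x'
  's' (18) + 15 = 7 → 'h'
Result = "pcpanhxh"


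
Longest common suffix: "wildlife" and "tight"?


Word 1: "wildlife"
Word 2: "tight"
Comparing from end:
  Pos -1: 'e' != 't' (stop)
LCS = "" (length 0)


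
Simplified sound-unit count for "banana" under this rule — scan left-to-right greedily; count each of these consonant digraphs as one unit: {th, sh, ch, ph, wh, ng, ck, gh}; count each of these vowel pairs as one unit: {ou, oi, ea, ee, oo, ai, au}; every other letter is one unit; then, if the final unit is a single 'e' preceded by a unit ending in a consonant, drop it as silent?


Word: "banana" (6 letters)
Left-to-right scan:
  (1) 'b' (letter)
  (2) 'a' (letter)
  (3) 'n' (letter)
  (4) 'a' (letter)
  (5) 'n' (letter)
  (6) 'a' (letter)
Units from scan: 6
Sound units = 6 units


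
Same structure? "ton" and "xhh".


Pattern of "ton": [0, 1, 2]
Pattern of "xhh": [0, 1, 1]
Patterns do not match
Same pattern = No


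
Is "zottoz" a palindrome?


Word: "zottoz"
Reversed: "zottoz"
Forward == Backward? zottoz == zottoz
Palindrome = Yes


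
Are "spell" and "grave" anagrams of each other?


Word 1: "spell" → sorted: ellps
Word 2: "grave" → sorted: aegrv
Same letters? ellps != aegrv
Anagram = No


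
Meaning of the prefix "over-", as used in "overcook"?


Prefix: over-
Example: overcook = over- + cook
Meaning = excessive


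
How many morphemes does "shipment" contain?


Word: "shipment"
Morphemes: ship / -ment
Each morpheme carries meaning
= 2 morphemes


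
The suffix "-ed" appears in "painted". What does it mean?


Suffix: -ed
As in: painted -> paint + -ed
Meaning = past tense


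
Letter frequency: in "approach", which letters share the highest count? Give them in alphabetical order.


Word: "approach"
Letter counts:
  'a': 2
  'c': 1
  'h': 1
  'o': 1
  'p': 2
  'r': 1
Maximum count = 2
Most frequent = 'a', 'p' (2 times each)


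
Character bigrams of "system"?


Word: "system" (length 6)
Number of bigrams = 6 - 2 + 1 = 5
  Position 0: "sy"
  Position 1: "ys"
  Position 2: "st"
  Position 3: "te"
  Position 4: "em"
Bigrams = "sy", "ys", "st", "te", "em"


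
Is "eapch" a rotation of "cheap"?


Word: "cheap", Candidate: "eapch"
Method: check if candidate is substring of word+word
"cheapcheap" contains "eapch"? Yes
Is rotation = Yes


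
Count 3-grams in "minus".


Word: "minus" (length 5)
Number of 3-grams = length - 3 + 1 = 5 - 3 + 1
= 3


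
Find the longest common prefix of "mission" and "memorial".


Word 1: "mission"
Word 2: "memorial"
Comparing from start:
  Pos 0: 'm' == 'm'
  Pos 1: 'i' != 'e' (stop)
LCP = "m" (length 1)


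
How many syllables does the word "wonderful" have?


Word: "wonderful"
Syllable breakdown: won | der | ful
Counting: 3 parts
= 3 syllables


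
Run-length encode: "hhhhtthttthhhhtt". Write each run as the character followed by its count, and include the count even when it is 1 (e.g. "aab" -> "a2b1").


String: "hhhhtthttthhhhtt"
Scanning for consecutive runs:
  'h' x 4
  't' x 2
  'h' x 1
  't' x 3
  'h' x 4
  't' x 2
RLE = "h4t2h1t3h4t2"


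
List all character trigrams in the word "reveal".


Word: "reveal" (length 6)
Number of trigrams = 6 - 3 + 1 = 4
  Position 0: "rev"
  Position 1: "eve"
  Position 2: "vea"
  Position 3: "eal"
Trigrams = "rev", "eve", "vea", "eal"


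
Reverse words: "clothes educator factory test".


Original: "clothes educator factory test"
Words (1..n): clothes | educator | factory | test
Reversed (n..1): test | factory | educator | clothes
Result = "test factory educator clothes"


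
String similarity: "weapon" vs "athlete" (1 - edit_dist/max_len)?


Word 1: "weapon" (length 6)
Word 2: "athlete" (length 7)
One optimal edit sequence:
  1. insert 'a'  (+1)
  2. substitute 'w' -> 't'  (+1)
  3. substitute 'e' -> 'h'  (+1)
  4. substitute 'a' -> 'l'  (+1)
  5. substitute 'p' -> 'e'  (+1)
  6. substitute 'o' -> 't'  (+1)
  7. substitute 'n' -> 'e'  (+1)
Edit distance = 7
Max length = max(6, 7) = 7
Similarity = 1 - 7/7
= 0.0000


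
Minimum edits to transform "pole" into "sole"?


Word 1: "pole" (length 4)
Word 2: "sole" (length 4)
One optimal edit sequence (insert/delete/substitute each cost 1):
  1. substitute 'p' -> 's'  (+1)
  2. keep 'o'
  3. keep 'l'
  4. keep 'e'
Total edit operations: 1
Edit distance = 1


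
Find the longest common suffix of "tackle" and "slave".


Word 1: "tackle"
Word 2: "slave"
Comparing from end:
  Pos -1: 'e' == 'e'
  Pos -2: 'l' != 'v' (stop)
LCS = "e" (length 1)


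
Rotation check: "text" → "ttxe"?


Word: "text", Candidate: "ttxe"
Method: check if candidate is substring of word+word
"texttext" contains "ttxe"? No
Is rotation = No


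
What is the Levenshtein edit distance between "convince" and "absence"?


Word 1: "convince" (length 8)
Word 2: "absence" (length 7)
One optimal edit sequence (insert/delete/substitute each cost 1):
  1. delete 'c'  (+1)
  2. substitute 'o' -> 'a'  (+1)
  3. substitute 'n' -> 'b'  (+1)
  4. substitute 'v' -> 's'  (+1)
  5. substitute 'i' -> 'e'  (+1)
  6. keep 'n'
  7. keep 'c'
  8. keep 'e'
Total edit operations: 5
Edit distance = 5


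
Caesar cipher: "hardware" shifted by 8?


Word: "hardware"
Shift: 8
Each letter → (letter + shift) mod 26:
  'h' (7) + 8 = 15 → 'p'
  'a' (0) + 8 = 8 → 'i'
  'r' (17) + 8 = 25 → 'z'
  'd' (3) + 8 = 11 → 'l'
  'w' (22) + 8 = 4 → 'e'
  'a' (0) + 8 = 8 → 'i'
  'r' (17) + 8 = 25 → 'z'
  'e' (4) + 8 = 12 → 'm'
Result = "pizleizm"


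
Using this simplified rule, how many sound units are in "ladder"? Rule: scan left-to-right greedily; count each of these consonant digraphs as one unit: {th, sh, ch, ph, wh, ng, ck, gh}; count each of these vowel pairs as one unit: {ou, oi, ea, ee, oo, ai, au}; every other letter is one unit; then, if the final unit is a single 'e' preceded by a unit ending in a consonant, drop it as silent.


Word: "ladder" (6 letters)
Left-to-right scan:
  1. 'l' (letter)
  2. 'a' (letter)
  3. 'd' (letter)
  4. 'd' (letter)
  5. 'e' (letter)
  6. 'r' (letter)
Units from scan: 6
Sound units = 6 units


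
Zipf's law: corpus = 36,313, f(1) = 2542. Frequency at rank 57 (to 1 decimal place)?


Zipf's law: f(r) = f(1) / r
f(1) = 2542
f(57) = 2542 / 57
= 44.6 occurrences


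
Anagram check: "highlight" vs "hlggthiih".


Word 1: "highlight" → sorted: gghhhiilt
Word 2: "hlggthiih" → sorted: gghhhiilt
Same letters? gghhhiilt == gghhhiilt
Anagram = Yes


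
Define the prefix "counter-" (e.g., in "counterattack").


Prefix: counter-
As in: counterattack -> counter- + attack
Meaning = against / opposite


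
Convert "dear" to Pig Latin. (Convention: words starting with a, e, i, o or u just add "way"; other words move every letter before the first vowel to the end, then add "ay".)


Word: "dear"
Starts with consonant(s) → move to end, add 'ay'
Consonant cluster: "d"
Pig Latin = "earday"


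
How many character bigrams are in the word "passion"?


Word: "passion" (length 7)
Number of 2-grams = length - 2 + 1 = 7 - 2 + 1
= 6


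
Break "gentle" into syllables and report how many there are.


Word: "gentle"
Syllable breakdown: gen · tle
Counting: 2 parts
= 2 syllables


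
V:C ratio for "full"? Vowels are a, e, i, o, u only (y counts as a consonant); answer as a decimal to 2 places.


Word: "full"
Vowels (a,e,i,o,u): 1
Consonants: 3
Ratio = 1/3
= 0.33


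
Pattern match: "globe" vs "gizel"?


Pattern of "globe": [0, 1, 2, 3, 4]
Pattern of "gizel": [0, 1, 2, 3, 4]
Patterns match
Same pattern = Yes


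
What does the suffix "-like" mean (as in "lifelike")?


Suffix: -like
Example: lifelike = life + -like
Meaning = resembling


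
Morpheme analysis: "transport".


Word: "transport"
Morphemes: trans- / port
Each morpheme carries meaning
= 2 morphemes


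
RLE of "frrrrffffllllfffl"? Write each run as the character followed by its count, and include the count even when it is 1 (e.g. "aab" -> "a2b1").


String: "frrrrffffllllfffl"
Scanning for consecutive runs:
  'f' x 1
  'r' x 4
  'f' x 4
  'l' x 4
  'f' x 3
  'l' x 1
RLE = "f1r4f4l4f3l1"


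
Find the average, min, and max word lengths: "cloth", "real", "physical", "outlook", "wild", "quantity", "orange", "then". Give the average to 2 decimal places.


Lengths: "cloth"=5, "real"=4, "physical"=8, "outlook"=7, "wild"=4, "quantity"=8, "orange"=6, "then"=4
Sum = 46, Count = 8
Average = 46/8 = 5.75
= avg=5.75, min=4, max=8


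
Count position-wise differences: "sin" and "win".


Comparing character by character (same length = 3):
  Pos 0: 's' vs 'w' !=
  Pos 1: 'i' vs 'i' =
  Pos 2: 'n' vs 'n' =
Hamming distance = 1


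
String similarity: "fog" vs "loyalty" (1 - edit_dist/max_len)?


Word 1: "fog" (length 3)
Word 2: "loyalty" (length 7)
One optimal edit sequence:
  1. substitute 'f' -> 'l'  (+1)
  2. keep 'o'
  3. insert 'y'  (+1)
  4. insert 'a'  (+1)
  5. insert 'l'  (+1)
  6. insert 't'  (+1)
  7. substitute 'g' -> 'y'  (+1)
Edit distance = 6
Max length = max(3, 7) = 7
Similarity = 1 - 6/7
= 0.1429


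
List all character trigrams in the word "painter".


Word: "painter" (length 7)
Number of trigrams = 7 - 3 + 1 = 5
  Position 0: "pai"
  Position 1: "ain"
  Position 2: "int"
  Position 3: "nte"
  Position 4: "ter"
Trigrams = "pai", "ain", "int", "nte", "ter"


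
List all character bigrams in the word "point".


Word: "point" (length 5)
Number of bigrams = 5 - 2 + 1 = 4
  Position 0: "po"
  Position 1: "oi"
  Position 2: "in"
  Position 3: "nt"
Bigrams = "po", "oi", "in", "nt"


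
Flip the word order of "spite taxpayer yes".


Original: "spite taxpayer yes"
Words (1..n): spite | taxpayer | yes
Reversed (n..1): yes | taxpayer | spite
Result = "yes taxpayer spite"


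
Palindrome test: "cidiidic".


Word: "cidiidic"
Reversed: "cidiidic"
Forward == Backward? cidiidic == cidiidic
Palindrome = Yes


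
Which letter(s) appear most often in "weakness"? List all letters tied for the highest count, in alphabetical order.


Word: "weakness"
Letter counts:
  'a': 1
  'e': 2
  'k': 1
  'n': 1
  's': 2
  'w': 1
Maximum count = 2
Most frequent = 'e', 's' (2 times each)


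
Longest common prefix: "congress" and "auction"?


Word 1: "congress"
Word 2: "auction"
Comparing from start:
  Pos 0: 'c' != 'a' (stop)
LCP = "" (length 0)


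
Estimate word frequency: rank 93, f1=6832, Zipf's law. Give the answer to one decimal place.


Zipf's law: f(r) = f(1) / r
f(1) = 6832
f(93) = 6832 / 93
= 73.5 occurrences


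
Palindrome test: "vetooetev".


Word: "vetooetev"
Reversed: "veteootev"
Forward == Backward? vetooetev != veteootev
Palindrome = No


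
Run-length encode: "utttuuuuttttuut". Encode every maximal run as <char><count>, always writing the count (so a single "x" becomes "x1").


String: "utttuuuuttttuut"
Scanning for consecutive runs:
  'u' x 1
  't' x 3
  'u' x 4
  't' x 4
  'u' x 2
  't' x 1
RLE = "u1t3u4t4u2t1"


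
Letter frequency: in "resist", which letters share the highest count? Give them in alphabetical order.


Word: "resist"
Letter counts:
  'e': 1
  'i': 1
  'r': 1
  's': 2
  't': 1
Maximum count = 2
Most frequent = 's' (2 times each)


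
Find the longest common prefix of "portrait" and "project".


Word 1: "portrait"
Word 2: "project"
Comparing from start:
  Pos 0: 'p' == 'p'
  Pos 1: 'o' != 'r' (stop)
LCP = "p" (length 1)


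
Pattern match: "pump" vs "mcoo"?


Pattern of "pump": [0, 1, 2, 0]
Pattern of "mcoo": [0, 1, 2, 2]
Patterns do not match
Same pattern = No


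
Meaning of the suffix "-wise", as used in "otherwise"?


Suffix: -wise
Example: otherwise (other + -wise)
Meaning = in the manner of


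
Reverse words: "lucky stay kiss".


Original: "lucky stay kiss"
Words (1..n): lucky | stay | kiss
Reversed (n..1): kiss | stay | lucky
Result = "kiss stay lucky"


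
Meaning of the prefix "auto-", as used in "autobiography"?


Prefix: auto-
Example: autobiography = auto- + biography
Meaning = self


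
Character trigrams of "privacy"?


Word: "privacy" (length 7)
Number of trigrams = 7 - 3 + 1 = 5
  Position 0: "pri"
  Position 1: "riv"
  Position 2: "iva"
  Position 3: "vac"
  Position 4: "acy"
Trigrams = "pri", "riv", "iva", "vac", "acy"


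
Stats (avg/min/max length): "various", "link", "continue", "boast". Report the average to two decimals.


Lengths: "various"=7, "link"=4, "continue"=8, "boast"=5
Sum = 24, Count = 4
Average = 24/4 = 6.00
= avg=6.00, min=4, max=8


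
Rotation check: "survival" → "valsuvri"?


Word: "survival", Candidate: "valsuvri"
Method: check if candidate is substring of word+word
"survivalsurvival" contains "valsuvri"? No
Is rotation = No


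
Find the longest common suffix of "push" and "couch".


Word 1: "push"
Word 2: "couch"
Comparing from end:
  Pos -1: 'h' == 'h'
  Pos -2: 's' != 'c' (stop)
LCS = "h" (length 1)


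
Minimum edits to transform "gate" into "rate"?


Word 1: "gate" (length 4)
Word 2: "rate" (length 4)
One optimal edit sequence (insert/delete/substitute each cost 1):
  1. substitute 'g' -> 'r'  (+1)
  2. keep 'a'
  3. keep 't'
  4. keep 'e'
Total edit operations: 1
Edit distance = 1


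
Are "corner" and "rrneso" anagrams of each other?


Word 1: "corner" → sorted: cenorr
Word 2: "rrneso" → sorted: enorrs
Same letters? cenorr != enorrs
Anagram = No


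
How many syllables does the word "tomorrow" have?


Word: "tomorrow"
Syllable breakdown: to / mor / row
Counting: 3 parts
= 3 syllables


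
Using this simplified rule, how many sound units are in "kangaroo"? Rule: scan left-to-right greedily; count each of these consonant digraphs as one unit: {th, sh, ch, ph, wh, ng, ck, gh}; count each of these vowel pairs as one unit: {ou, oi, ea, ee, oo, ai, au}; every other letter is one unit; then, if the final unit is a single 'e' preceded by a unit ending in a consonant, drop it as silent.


Word: "kangaroo" (8 letters)
Left-to-right scan:
  (1) 'k' (letter)
  (2) 'a' (letter)
  (3) 'ng' (digraph)
  (4) 'a' (letter)
  (5) 'r' (letter)
  (6) 'oo' (vowel-pair)
Units from scan: 6
Sound units = 6 units


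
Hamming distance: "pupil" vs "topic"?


Comparing character by character (same length = 5):
  Pos 0: 'p' vs 't' !=
  Pos 1: 'u' vs 'o' !=
  Pos 2: 'p' vs 'p' =
  Pos 3: 'i' vs 'i' =
  Pos 4: 'l' vs 'c' !=
Hamming distance = 3


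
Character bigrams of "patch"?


Word: "patch" (length 5)
Number of bigrams = 5 - 2 + 1 = 4
  Position 0: "pa"
  Position 1: "at"
  Position 2: "tc"
  Position 3: "ch"
Bigrams = "pa", "at", "tc", "ch"


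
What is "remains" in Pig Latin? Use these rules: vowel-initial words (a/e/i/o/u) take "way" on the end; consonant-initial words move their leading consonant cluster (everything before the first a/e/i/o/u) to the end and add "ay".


Word: "remains"
Starts with consonant(s) → move to end, add 'ay'
Consonant cluster: "r"
Pig Latin = "emainsray"


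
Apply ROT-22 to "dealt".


Word: "dealt"
Shift: 22
Each letter → (letter + shift) mod 26:
  'd' (3) + 22 = 25 → 'z'
  'e' (4) + 22 = 0 → 'a'
  'a' (0) + 22 = 22 → 'w'
  'l' (11) + 22 = 7 → 'h'
  't' (19) + 22 = 15 → 'p'
Result = "zawhp"


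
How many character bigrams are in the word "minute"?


Word: "minute" (length 6)
Number of 2-grams = length - 2 + 1 = 6 - 2 + 1
= 5


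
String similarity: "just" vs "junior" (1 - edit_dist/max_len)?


Word 1: "just" (length 4)
Word 2: "junior" (length 6)
One optimal edit sequence:
  1. keep 'j'
  2. keep 'u'
  3. insert 'n'  (+1)
  4. insert 'i'  (+1)
  5. substitute 's' -> 'o'  (+1)
  6. substitute 't' -> 'r'  (+1)
Edit distance = 4
Max length = max(4, 6) = 6
Similarity = 1 - 4/6
= 0.3333


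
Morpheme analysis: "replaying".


Word: "replaying"
Morphemes: re- + play + -ing
Each morpheme carries meaning
= 3 morphemes


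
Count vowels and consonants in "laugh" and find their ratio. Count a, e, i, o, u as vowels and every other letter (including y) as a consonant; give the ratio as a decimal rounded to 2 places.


Word: "laugh"
Vowels (a,e,i,o,u): 2
Consonants: 3
Ratio = 2/3
= 0.67


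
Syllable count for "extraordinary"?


Word: "extraordinary"
Syllable breakdown: ex · traor · di · nar · y
Counting: 5 parts
= 5 syllables


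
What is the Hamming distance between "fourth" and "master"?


Comparing character by character (same length = 6):
  Pos 0: 'f' vs 'm' !=
  Pos 1: 'o' vs 'a' !=
  Pos 2: 'u' vs 's' !=
  Pos 3: 'r' vs 't' !=
  Pos 4: 't' vs 'e' !=
  Pos 5: 'h' vs 'r' !=
Hamming distance = 6


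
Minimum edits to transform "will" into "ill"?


Word 1: "will" (length 4)
Word 2: "ill" (length 3)
One optimal edit sequence (insert/delete/substitute each cost 1):
  1. delete 'w'  (+1)
  2. keep 'i'
  3. keep 'l'
  4. keep 'l'
Total edit operations: 1
Edit distance = 1


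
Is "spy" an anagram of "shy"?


Word 1: "shy" → sorted: hsy
Word 2: "spy" → sorted: psy
Same letters? hsy != psy
Anagram = No


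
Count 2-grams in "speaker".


Word: "speaker" (length 7)
Number of 2-grams = length - 2 + 1 = 7 - 2 + 1
= 6


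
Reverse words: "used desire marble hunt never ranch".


Original: "used desire marble hunt never ranch"
Words (1..n): used | desire | marble | hunt | never | ranch
Reversed (n..1): ranch | never | hunt | marble | desire | used
Result = "ranch never hunt marble desire used"


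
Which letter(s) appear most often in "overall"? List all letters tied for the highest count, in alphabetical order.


Word: "overall"
Letter counts:
  'a': 1
  'e': 1
  'l': 2
  'o': 1
  'r': 1
  'v': 1
Maximum count = 2
Most frequent = 'l' (2 times each)


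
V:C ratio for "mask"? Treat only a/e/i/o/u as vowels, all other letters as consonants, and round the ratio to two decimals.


Word: "mask"
Vowels (a,e,i,o,u): 1
Consonants: 3
Ratio = 1/3
= 0.33


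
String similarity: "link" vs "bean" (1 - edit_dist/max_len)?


Word 1: "link" (length 4)
Word 2: "bean" (length 4)
One optimal edit sequence:
  1. substitute 'l' -> 'b'  (+1)
  2. substitute 'i' -> 'e'  (+1)
  3. substitute 'n' -> 'a'  (+1)
  4. substitute 'k' -> 'n'  (+1)
Edit distance = 4
Max length = max(4, 4) = 4
Similarity = 1 - 4/4
= 0.0000


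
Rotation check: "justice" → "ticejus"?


Word: "justice", Candidate: "ticejus"
Method: check if candidate is substring of word+word
"justicejustice" contains "ticejus"? Yes
Is rotation = Yes


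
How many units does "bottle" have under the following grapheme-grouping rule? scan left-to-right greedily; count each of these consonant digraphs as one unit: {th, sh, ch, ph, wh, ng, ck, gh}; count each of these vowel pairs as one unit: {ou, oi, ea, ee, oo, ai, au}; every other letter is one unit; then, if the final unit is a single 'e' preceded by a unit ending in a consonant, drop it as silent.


Word: "bottle" (6 letters)
Left-to-right scan:
  [1] 'b' (letter)
  [2] 'o' (letter)
  [3] 't' (letter)
  [4] 't' (letter)
  [5] 'l' (letter)
  [6] 'e' (letter)
Units from scan: 6
Final unit is 'e' after a consonant -> drop as silent (-1)
Sound units = 5 units


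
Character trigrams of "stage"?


Word: "stage" (length 5)
Number of trigrams = 5 - 3 + 1 = 3
  Position 0: "sta"
  Position 1: "tag"
  Position 2: "age"
Trigrams = "sta", "tag", "age"


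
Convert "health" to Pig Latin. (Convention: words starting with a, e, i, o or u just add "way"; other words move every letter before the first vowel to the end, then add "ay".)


Word: "health"
Starts with consonant(s) → move to end, add 'ay'
Consonant cluster: "h"
Pig Latin = "ealthhay"


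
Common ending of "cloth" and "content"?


Word 1: "cloth"
Word 2: "content"
Comparing from end:
  Pos -1: 'h' != 't' (stop)
LCS = "" (length 0)


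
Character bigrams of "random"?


Word: "random" (length 6)
Number of bigrams = 6 - 2 + 1 = 5
  Position 0: "ra"
  Position 1: "an"
  Position 2: "nd"
  Position 3: "do"
  Position 4: "om"
Bigrams = "ra", "an", "nd", "do", "om"


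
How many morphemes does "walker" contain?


Word: "walker"
Morphemes: walk + -er
Each morpheme carries meaning
= 2 morphemes


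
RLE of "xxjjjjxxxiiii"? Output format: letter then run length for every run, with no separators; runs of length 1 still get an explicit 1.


String: "xxjjjjxxxiiii"
Scanning for consecutive runs:
  'x' x 2
  'j' x 4
  'x' x 3
  'i' x 4
RLE = "x2j4x3i4"


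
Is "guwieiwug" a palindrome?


Word: "guwieiwug"
Reversed: "guwieiwug"
Forward == Backward? guwieiwug == guwieiwug
Palindrome = Yes


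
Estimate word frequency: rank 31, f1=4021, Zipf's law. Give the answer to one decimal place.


Zipf's law: f(r) = f(1) / r
f(1) = 4021
f(31) = 4021 / 31
= 129.7 occurrences


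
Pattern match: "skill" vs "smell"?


Pattern of "skill": [0, 1, 2, 3, 3]
Pattern of "smell": [0, 1, 2, 3, 3]
Patterns match
Same pattern = Yes


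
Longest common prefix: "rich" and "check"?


Word 1: "rich"
Word 2: "check"
Comparing from start:
  Pos 0: 'r' != 'c' (stop)
LCP = "" (length 0)


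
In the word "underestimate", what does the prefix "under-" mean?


Prefix: under-
As in: underestimate -> under- + estimate
Meaning = insufficient


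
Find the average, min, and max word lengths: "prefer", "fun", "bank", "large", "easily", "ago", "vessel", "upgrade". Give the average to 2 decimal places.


Lengths: "prefer"=6, "fun"=3, "bank"=4, "large"=5, "easily"=6, "ago"=3, "vessel"=6, "upgrade"=7
Sum = 40, Count = 8
Average = 40/8 = 5.00
= avg=5.00, min=3, max=7


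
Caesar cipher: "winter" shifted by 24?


Word: "winter"
Shift: 24
Each letter → (letter + shift) mod 26:
  'w' (22) + 24 = 20 → 'u'
  'i' (8) + 24 = 6 → 'g'
  'n' (13) + 24 = 11 → 'l'
  't' (19) + 24 = 17 → 'r'
  'e' (4) + 24 = 2 → 'c'
  'r' (17) + 24 = 15 → 'p'
Result = "uglrcp"


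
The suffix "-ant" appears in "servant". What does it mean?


Suffix: -ant
Example: servant = serve + -ant, with a spelling change
Meaning = one who / that which


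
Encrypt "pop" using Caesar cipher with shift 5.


Word: "pop"
Shift: 5
Each letter → (letter + shift) mod 26:
  'p' (15) + 5 = 20 → 'u'
  'o' (14) + 5 = 19 → 't'
  'p' (15) + 5 = 20 → 'u'
Result = "utu"


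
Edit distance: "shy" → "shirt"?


Word 1: "shy" (length 3)
Word 2: "shirt" (length 5)
One optimal edit sequence (insert/delete/substitute each cost 1):
  1. keep 's'
  2. keep 'h'
  3. insert 'i'  (+1)
  4. insert 'r'  (+1)
  5. substitute 'y' -> 't'  (+1)
Total edit operations: 3
Edit distance = 3


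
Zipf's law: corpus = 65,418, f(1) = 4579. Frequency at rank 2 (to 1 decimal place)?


Zipf's law: f(r) = f(1) / r
f(1) = 4579
f(2) = 4579 / 2
= 2289.5 occurrences


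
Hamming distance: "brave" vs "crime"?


Comparing character by character (same length = 5):
  Pos 0: 'b' vs 'c' !=
  Pos 1: 'r' vs 'r' =
  Pos 2: 'a' vs 'i' !=
  Pos 3: 'v' vs 'm' !=
  Pos 4: 'e' vs 'e' =
Hamming distance = 3


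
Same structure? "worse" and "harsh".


Pattern of "worse": [0, 1, 2, 3, 4]
Pattern of "harsh": [0, 1, 2, 3, 0]
Patterns do not match
Same pattern = No


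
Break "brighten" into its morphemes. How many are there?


Word: "brighten"
Morphemes: bright + -en
Each morpheme carries meaning
= 2 morphemes


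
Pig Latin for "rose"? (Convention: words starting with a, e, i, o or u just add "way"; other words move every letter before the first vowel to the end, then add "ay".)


Word: "rose"
Starts with consonant(s) → move to end, add 'ay'
Consonant cluster: "r"
Pig Latin = "oseray"


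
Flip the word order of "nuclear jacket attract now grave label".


Original: "nuclear jacket attract now grave label"
Words (1..n): nuclear | jacket | attract | now | grave | label
Reversed (n..1): label | grave | now | attract | jacket | nuclear
Result = "label grave now attract jacket nuclear"


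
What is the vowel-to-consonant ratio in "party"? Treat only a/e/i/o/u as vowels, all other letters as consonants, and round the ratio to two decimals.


Word: "party"
Vowels (a,e,i,o,u): 1
Consonants: 4
Ratio = 1/4
= 0.25


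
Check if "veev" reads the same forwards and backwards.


Word: "veev"
Reversed: "veev"
Forward == Backward? veev == veev
Palindrome = Yes


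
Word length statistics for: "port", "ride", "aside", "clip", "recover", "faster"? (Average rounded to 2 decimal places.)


Lengths: "port"=4, "ride"=4, "aside"=5, "clip"=4, "recover"=7, "faster"=6
Sum = 30, Count = 6
Average = 30/6 = 5.00
= avg=5.00, min=4, max=7


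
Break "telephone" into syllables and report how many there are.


Word: "telephone"
Syllable breakdown: tel / e / phone
Counting: 3 parts
= 3 syllables


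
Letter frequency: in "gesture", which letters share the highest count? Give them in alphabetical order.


Word: "gesture"
Letter counts:
  'e': 2
  'g': 1
  'r': 1
  's': 1
  't': 1
  'u': 1
Maximum count = 2
Most frequent = 'e' (2 times each)


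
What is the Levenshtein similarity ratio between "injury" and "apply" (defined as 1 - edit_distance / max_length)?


Word 1: "injury" (length 6)
Word 2: "apply" (length 5)
One optimal edit sequence:
  1. delete 'i'  (+1)
  2. substitute 'n' -> 'a'  (+1)
  3. substitute 'j' -> 'p'  (+1)
  4. substitute 'u' -> 'p'  (+1)
  5. substitute 'r' -> 'l'  (+1)
  6. keep 'y'
Edit distance = 5
Max length = max(6, 5) = 6
Similarity = 1 - 5/6
= 0.1667


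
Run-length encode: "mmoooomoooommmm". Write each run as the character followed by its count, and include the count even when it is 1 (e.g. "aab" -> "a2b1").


String: "mmoooomoooommmm"
Scanning for consecutive runs:
  'm' x 2
  'o' x 4
  'm' x 1
  'o' x 4
  'm' x 4
RLE = "m2o4m1o4m4"


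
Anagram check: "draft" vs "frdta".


Word 1: "draft" → sorted: adfrt
Word 2: "frdta" → sorted: adfrt
Same letters? adfrt == adfrt
Anagram = Yes


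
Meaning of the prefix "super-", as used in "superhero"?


Prefix: super-
Example: superhero (super- + hero)
Meaning = above / beyond


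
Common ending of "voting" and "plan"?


Word 1: "voting"
Word 2: "plan"
Comparing from end:
  Pos -1: 'g' != 'n' (stop)
LCS = "" (length 0)


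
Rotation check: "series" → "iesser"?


Word: "series", Candidate: "iesser"
Method: check if candidate is substring of word+word
"seriesseries" contains "iesser"? Yes
Is rotation = Yes


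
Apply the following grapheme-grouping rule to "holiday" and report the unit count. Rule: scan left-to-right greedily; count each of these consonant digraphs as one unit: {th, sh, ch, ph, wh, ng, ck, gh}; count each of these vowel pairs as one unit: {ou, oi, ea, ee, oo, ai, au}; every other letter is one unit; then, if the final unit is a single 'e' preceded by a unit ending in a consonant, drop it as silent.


Word: "holiday" (7 letters)
Left-to-right scan:
  (1) 'h' (letter)
  (2) 'o' (letter)
  (3) 'l' (letter)
  (4) 'i' (letter)
  (5) 'd' (letter)
  (6) 'a' (letter)
  (7) 'y' (letter)
Units from scan: 7
Sound units = 7 units


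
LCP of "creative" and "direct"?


Word 1: "creative"
Word 2: "direct"
Comparing from start:
  Pos 0: 'c' != 'd' (stop)
LCP = "" (length 0)


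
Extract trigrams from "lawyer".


Word: "lawyer" (length 6)
Number of trigrams = 6 - 3 + 1 = 4
  Position 0: "law"
  Position 1: "awy"
  Position 2: "wye"
  Position 3: "yer"
Trigrams = "law", "awy", "wye", "yer"


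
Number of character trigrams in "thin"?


Word: "thin" (length 4)
Number of 3-grams = length - 3 + 1 = 4 - 3 + 1
= 2


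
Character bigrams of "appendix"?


Word: "appendix" (length 8)
Number of bigrams = 8 - 2 + 1 = 7
  Position 0: "ap"
  Position 1: "pp"
  Position 2: "pe"
  Position 3: "en"
  Position 4: "nd"
  Position 5: "di"
  Position 6: "ix"
Bigrams = "ap", "pp", "pe", "en", "nd", "di", "ix"


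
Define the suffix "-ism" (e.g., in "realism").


Suffix: -ism
As in: realism -> real + -ism
Meaning = belief / practice


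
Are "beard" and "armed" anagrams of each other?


Word 1: "beard" → sorted: abder
Word 2: "armed" → sorted: ademr
Same letters? abder != ademr
Anagram = No


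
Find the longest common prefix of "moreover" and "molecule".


Word 1: "moreover"
Word 2: "molecule"
Comparing from start:
  Pos 0: 'm' == 'm'
  Pos 1: 'o' == 'o'
  Pos 2: 'r' != 'l' (stop)
LCP = "mo" (length 2)


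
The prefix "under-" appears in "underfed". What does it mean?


Prefix: under-
Example: underfed (under- + fed)
Meaning = insufficient


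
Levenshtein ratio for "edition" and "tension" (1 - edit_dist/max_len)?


Word 1: "edition" (length 7)
Word 2: "tension" (length 7)
One optimal edit sequence:
  1. substitute 'e' -> 't'  (+1)
  2. substitute 'd' -> 'e'  (+1)
  3. substitute 'i' -> 'n'  (+1)
  4. substitute 't' -> 's'  (+1)
  5. keep 'i'
  6. keep 'o'
  7. keep 'n'
Edit distance = 4
Max length = max(7, 7) = 7
Similarity = 1 - 4/7
= 0.4286


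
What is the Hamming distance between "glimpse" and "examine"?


Comparing character by character (same length = 7):
  Pos 0: 'g' vs 'e' !=
  Pos 1: 'l' vs 'x' !=
  Pos 2: 'i' vs 'a' !=
  Pos 3: 'm' vs 'm' =
  Pos 4: 'p' vs 'i' !=
  Pos 5: 's' vs 'n' !=
  Pos 6: 'e' vs 'e' =
Hamming distance = 5


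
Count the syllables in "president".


Word: "president"
Syllable breakdown: pres-i-dent
Counting: 3 parts
= 3 syllables


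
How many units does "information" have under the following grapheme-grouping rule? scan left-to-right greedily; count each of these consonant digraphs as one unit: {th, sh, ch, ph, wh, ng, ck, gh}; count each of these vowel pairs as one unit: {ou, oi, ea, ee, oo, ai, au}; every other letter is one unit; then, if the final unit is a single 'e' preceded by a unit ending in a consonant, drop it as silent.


Word: "information" (11 letters)
Left-to-right scan:
  (1) 'i' (letter)
  (2) 'n' (letter)
  (3) 'f' (letter)
  (4) 'o' (letter)
  (5) 'r' (letter)
  (6) 'm' (letter)
  (7) 'a' (letter)
  (8) 't' (letter)
  (9) 'i' (letter)
  (10) 'o' (letter)
  (11) 'n' (letter)
Units from scan: 11
Sound units = 11 units


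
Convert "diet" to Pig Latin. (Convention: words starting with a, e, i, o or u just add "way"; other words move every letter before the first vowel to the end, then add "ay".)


Word: "diet"
Starts with consonant(s) → move to end, add 'ay'
Consonant cluster: "d"
Pig Latin = "ietday"


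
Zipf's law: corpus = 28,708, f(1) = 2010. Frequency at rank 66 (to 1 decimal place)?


Zipf's law: f(r) = f(1) / r
f(1) = 2010
f(66) = 2010 / 66
= 30.5 occurrences
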